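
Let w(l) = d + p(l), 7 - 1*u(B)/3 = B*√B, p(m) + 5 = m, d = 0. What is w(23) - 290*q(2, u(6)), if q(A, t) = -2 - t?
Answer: 6688 - 5220*√6 ≈ -6098.3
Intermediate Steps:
p(m) = -5 + m
u(B) = 21 - 3*B^(3/2) (u(B) = 21 - 3*B*√B = 21 - 3*B^(3/2))
w(l) = -5 + l (w(l) = 0 + (-5 + l) = -5 + l)
w(23) - 290*q(2, u(6)) = (-5 + 23) - 290*(-2 - (21 - 18*√6)) = 18 - 290*(-2 - (21 - 18*√6)) = 18 - 290*(-2 + (-21 + 18*√6)) = 18 - 290*(-23 + 18*√6) = 18 + (6670 - 5220*√6) = 6688 - 5220*√6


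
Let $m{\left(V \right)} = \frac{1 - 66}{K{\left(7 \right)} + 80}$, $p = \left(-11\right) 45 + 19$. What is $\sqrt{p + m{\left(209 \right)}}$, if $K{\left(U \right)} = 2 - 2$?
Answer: $\frac{i \sqrt{7629}}{4} \approx 21.836 i$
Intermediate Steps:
$p = -476$ ($p = -495 + 19 = -476$)
$K{\left(U \right)} = 0$
$m{\left(V \right)} = - \frac{13}{16}$ ($m{\left(V \right)} = \frac{1 - 66}{0 + 80} = - \frac{65}{80} = \left(-65\right) \frac{1}{80} = - \frac{13}{16}$)
$\sqrt{p + m{\left(209 \right)}} = \sqrt{-476 - \frac{13}{16}} = \sqrt{- \frac{7629}{16}} = \frac{i \sqrt{7629}}{4}$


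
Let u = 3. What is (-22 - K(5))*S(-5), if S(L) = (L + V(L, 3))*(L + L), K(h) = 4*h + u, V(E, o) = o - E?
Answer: 1350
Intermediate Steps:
K(h) = 3 + 4*h (K(h) = 4*h + 3 = 3 + 4*h)
S(L) = 6*L (S(L) = (L + (3 - L))*(L + L) = 3*(2*L) = 6*L)
(-22 - K(5))*S(-5) = (-22 - (3 + 4*5))*(6*(-5)) = (-22 - (3 + 20))*(-30) = (-22 - 1*23)*(-30) = (-22 - 23)*(-30) = -45*(-30) = 1350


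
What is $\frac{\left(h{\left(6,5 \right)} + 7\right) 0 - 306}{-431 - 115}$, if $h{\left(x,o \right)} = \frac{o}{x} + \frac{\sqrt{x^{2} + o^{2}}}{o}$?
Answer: $\frac{51}{91} \approx 0.56044$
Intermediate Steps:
$h{\left(x,o \right)} = \frac{o}{x} + \frac{\sqrt{o^{2} + x^{2}}}{o}$
$\frac{\left(h{\left(6,5 \right)} + 7\right) 0 - 306}{-431 - 115} = \frac{\left(\left(\frac{5}{6} + \frac{\sqrt{5^{2} + 6^{2}}}{5}\right) + 7\right) 0 - 306}{-431 - 115} = \frac{\left(\left(5 \cdot \frac{1}{6} + \frac{\sqrt{25 + 36}}{5}\right) + 7\right) 0 - 306}{-546} = \left(\left(\left(\frac{5}{6} + \frac{\sqrt{61}}{5}\right) + 7\right) 0 - 306\right) \left(- \frac{1}{546}\right) = \left(\left(\frac{47}{6} + \frac{\sqrt{61}}{5}\right) 0 - 306\right) \left(- \frac{1}{546}\right) = \left(0 - 306\right) \left(- \frac{1}{546}\right) = \left(-306\right) \left(- \frac{1}{546}\right) = \frac{51}{91}$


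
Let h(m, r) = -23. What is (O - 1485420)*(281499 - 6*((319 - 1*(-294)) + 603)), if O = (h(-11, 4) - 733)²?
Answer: -250589734452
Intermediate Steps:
O = 571536 (O = (-23 - 733)² = (-756)² = 571536)
(O - 1485420)*(281499 - 6*((319 - 1*(-294)) + 603)) = (571536 - 1485420)*(281499 - 6*((319 - 1*(-294)) + 603)) = -913884*(281499 - 6*((319 + 294) + 603)) = -913884*(281499 - 6*(613 + 603)) = -913884*(281499 - 6*1216) = -913884*(281499 - 7296) = -913884*274203 = -250589734452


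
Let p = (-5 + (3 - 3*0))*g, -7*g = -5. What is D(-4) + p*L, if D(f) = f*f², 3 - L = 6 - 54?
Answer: -958/7 ≈ -136.86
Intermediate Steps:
g = 5/7 (g = -⅐*(-5) = 5/7 ≈ 0.71429)
L = 51 (L = 3 - (6 - 54) = 3 - 1*(-48) = 3 + 48 = 51)
D(f) = f³
p = -10/7 (p = (-5 + (3 - 3*0))*(5/7) = (-5 + (3 + 0))*(5/7) = (-5 + 3)*(5/7) = -2*5/7 = -10/7 ≈ -1.4286)
D(-4) + p*L = (-4)³ - 10/7*51 = -64 - 510/7 = -958/7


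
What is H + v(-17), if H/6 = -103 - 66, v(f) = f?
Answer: -1031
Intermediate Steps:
H = -1014 (H = 6*(-103 - 66) = 6*(-169) = -1014)
H + v(-17) = -1014 - 17 = -1031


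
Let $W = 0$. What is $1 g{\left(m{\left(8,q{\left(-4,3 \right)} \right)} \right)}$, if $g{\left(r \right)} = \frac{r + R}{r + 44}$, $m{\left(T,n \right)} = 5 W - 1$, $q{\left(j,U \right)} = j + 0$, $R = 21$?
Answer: $\frac{20}{43} \approx 0.46512$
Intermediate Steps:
$q{\left(j,U \right)} = j$
$m{\left(T,n \right)} = -1$ ($m{\left(T,n \right)} = 5 \cdot 0 - 1 = 0 - 1 = -1$)
$g{\left(r \right)} = \frac{21 + r}{44 + r}$ ($g{\left(r \right)} = \frac{r + 21}{r + 44} = \frac{21 + r}{44 + r}$)
$1 g{\left(m{\left(8,q{\left(-4,3 \right)} \right)} \right)} = 1 \frac{21 - 1}{44 - 1} = 1 \cdot \frac{1}{43} \cdot 20 = 1 \cdot \frac{20}{43} = \frac{20}{43}$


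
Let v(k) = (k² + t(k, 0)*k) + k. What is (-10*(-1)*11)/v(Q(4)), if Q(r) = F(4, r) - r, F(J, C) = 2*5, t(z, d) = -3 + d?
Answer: 55/12 ≈ 4.5833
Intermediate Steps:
F(J, C) = 10
Q(r) = 10 - r
v(k) = k² - 2*k (v(k) = (k² + (-3 + 0)*k) + k = (k² - 3*k) + k = k² - 2*k)
(-10*(-1)*11)/v(Q(4)) = (-10*(-1)*11)/(((10 - 1*4)*(-2 + (10 - 1*4)))) = (10*11)/(((10 - 4)*(-2 + (10 - 4)))) = 110/((6*(-2 + 6))) = 110/((6*4)) = 110/24 = 110*(1/24) = 55/12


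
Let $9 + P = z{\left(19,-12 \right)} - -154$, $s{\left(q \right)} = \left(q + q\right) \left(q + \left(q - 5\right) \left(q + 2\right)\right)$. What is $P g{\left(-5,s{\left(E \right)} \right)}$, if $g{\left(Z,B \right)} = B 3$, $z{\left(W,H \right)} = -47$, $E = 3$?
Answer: $-12348$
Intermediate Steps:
$s{\left(q \right)} = 2 q \left(q + \left(-5 + q\right) \left(2 + q\right)\right)$
$g{\left(Z,B \right)} = 3 B$
$P = 98$ ($P = -9 - -107 = -9 + \left(-47 + 154\right) = -9 + 107 = 98$)
$P g{\left(-5,s{\left(E \right)} \right)} = 98 \cdot 3 \cdot 2 \cdot 3 \left(-10 + 3^{2} - 6\right) = 98 \cdot 3 \cdot 2 \cdot 3 \left(-10 + 9 - 6\right) = 98 \cdot 3 \cdot 2 \cdot 3 \left(-7\right) = 98 \cdot 3 \left(-42\right) = 98 \left(-126\right) = -12348$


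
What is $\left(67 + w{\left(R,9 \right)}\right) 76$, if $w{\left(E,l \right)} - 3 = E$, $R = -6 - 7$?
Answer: $4332$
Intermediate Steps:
$R = -13$ ($R = -6 - 7 = -13$)
$w{\left(E,l \right)} = 3 + E$
$\left(67 + w{\left(R,9 \right)}\right) 76 = \left(67 + \left(3 - 13\right)\right) 76 = \left(67 - 10\right) 76 = 57 \cdot 76 = 4332$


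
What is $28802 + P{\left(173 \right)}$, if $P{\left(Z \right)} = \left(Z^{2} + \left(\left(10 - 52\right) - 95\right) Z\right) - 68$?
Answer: $34962$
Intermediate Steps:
$P{\left(Z \right)} = -68 + Z^{2} - 137 Z$ ($P{\left(Z \right)} = \left(Z^{2} + \left(\left(10 - 52\right) - 95\right) Z\right) - 68 = \left(Z^{2} + \left(-42 - 95\right) Z\right) - 68 = \left(Z^{2} - 137 Z\right) - 68 = -68 + Z^{2} - 137 Z$)
$28802 + P{\left(173 \right)} = 28802 - \left(23769 - 29929\right) = 28802 - -6160 = 28802 + 6160 = 34962$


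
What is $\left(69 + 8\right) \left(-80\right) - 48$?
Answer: $-6208$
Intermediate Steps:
$\left(69 + 8\right) \left(-80\right) - 48 = 77 \left(-80\right) - 48 = -6160 - 48 = -6208$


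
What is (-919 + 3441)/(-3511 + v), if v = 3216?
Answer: -2522/295 ≈ -8.5491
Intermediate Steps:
(-919 + 3441)/(-3511 + v) = (-919 + 3441)/(-3511 + 3216) = 2522/(-295) = 2522*(-1/295) = -2522/295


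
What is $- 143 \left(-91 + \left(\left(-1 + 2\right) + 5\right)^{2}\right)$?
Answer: $7865$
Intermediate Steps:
$- 143 \left(-91 + \left(\left(-1 + 2\right) + 5\right)^{2}\right) = - 143 \left(-91 + \left(1 + 5\right)^{2}\right) = - 143 \left(-91 + 6^{2}\right) = - 143 \left(-91 + 36\right) = \left(-143\right) \left(-55\right) = 7865$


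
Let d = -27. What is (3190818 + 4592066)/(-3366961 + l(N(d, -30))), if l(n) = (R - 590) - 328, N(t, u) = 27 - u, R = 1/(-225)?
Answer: -437787225/189443194 ≈ -2.3109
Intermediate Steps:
R = -1/225 ≈ -0.0044444
l(n) = -206551/225 (l(n) = (-1/225 - 590) - 328 = -132751/225 - 328 = -206551/225)
(3190818 + 4592066)/(-3366961 + l(N(d, -30))) = (3190818 + 4592066)/(-3366961 - 206551/225) = 7782884/(-757772776/225) = 7782884*(-225/757772776) = -437787225/189443194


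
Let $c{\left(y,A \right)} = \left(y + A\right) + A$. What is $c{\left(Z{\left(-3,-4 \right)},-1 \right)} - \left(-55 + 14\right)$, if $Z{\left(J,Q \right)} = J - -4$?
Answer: $40$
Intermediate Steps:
$Z{\left(J,Q \right)} = 4 + J$ ($Z{\left(J,Q \right)} = J + 4 = 4 + J$)
$c{\left(y,A \right)} = y + 2 A$ ($c{\left(y,A \right)} = \left(A + y\right) + A = y + 2 A$)
$c{\left(Z{\left(-3,-4 \right)},-1 \right)} - \left(-55 + 14\right) = \left(\left(4 - 3\right) + 2 \left(-1\right)\right) - \left(-55 + 14\right) = \left(1 - 2\right) - -41 = -1 + 41 = 40$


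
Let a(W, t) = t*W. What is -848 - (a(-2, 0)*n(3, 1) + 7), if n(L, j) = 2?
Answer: -855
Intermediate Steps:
a(W, t) = W*t
-848 - (a(-2, 0)*n(3, 1) + 7) = -848 - (-2*0*2 + 7) = -848 - (0*2 + 7) = -848 - (0 + 7) = -848 - 1*7 = -848 - 7 = -855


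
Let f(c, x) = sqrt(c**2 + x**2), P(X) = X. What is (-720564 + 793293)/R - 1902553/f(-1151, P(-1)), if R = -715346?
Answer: -72729/715346 - 1902553*sqrt(1324802)/1324802 ≈ -1653.1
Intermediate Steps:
(-720564 + 793293)/R - 1902553/f(-1151, P(-1)) = (-720564 + 793293)/(-715346) - 1902553/sqrt((-1151)**2 + (-1)**2) = 72729*(-1/715346) - 1902553/sqrt(1324801 + 1) = -72729/715346 - 1902553*sqrt(1324802)/1324802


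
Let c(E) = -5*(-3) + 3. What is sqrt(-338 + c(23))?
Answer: 8*I*sqrt(5) ≈ 17.889*I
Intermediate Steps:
c(E) = 18 (c(E) = 15 + 3 = 18)
sqrt(-338 + c(23)) = sqrt(-338 + 18) = sqrt(-320) = 8*I*sqrt(5)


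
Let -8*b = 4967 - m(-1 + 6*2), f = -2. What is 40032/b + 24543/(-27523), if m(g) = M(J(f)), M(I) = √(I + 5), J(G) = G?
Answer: -22193328254697/339511149989 - 160128*√3/12335543 ≈ -65.391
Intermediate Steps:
M(I) = √(5 + I)
m(g) = √3 (m(g) = √(5 - 2) = √3)
b = -4967/8 + √3/8 (b = -(4967 - √3)/8 = -4967/8 + √3/8 ≈ -620.66)
40032/b + 24543/(-27523) = 40032/(-4967/8 + √3/8) + 24543/(-27523) = 40032/(-4967/8 + √3/8) + 24543*(-1/27523) = 40032/(-4967/8 + √3/8) - 24543/27523 = -24543/27523 + 40032/(-4967/8 + √3/8)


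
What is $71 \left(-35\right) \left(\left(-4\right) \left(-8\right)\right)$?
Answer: $-79520$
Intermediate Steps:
$71 \left(-35\right) \left(\left(-4\right) \left(-8\right)\right) = \left(-2485\right) 32 = -79520$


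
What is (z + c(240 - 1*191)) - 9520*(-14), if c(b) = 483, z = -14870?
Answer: 118893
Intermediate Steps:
(z + c(240 - 1*191)) - 9520*(-14) = (-14870 + 483) - 9520*(-14) = -14387 + 133280 = 118893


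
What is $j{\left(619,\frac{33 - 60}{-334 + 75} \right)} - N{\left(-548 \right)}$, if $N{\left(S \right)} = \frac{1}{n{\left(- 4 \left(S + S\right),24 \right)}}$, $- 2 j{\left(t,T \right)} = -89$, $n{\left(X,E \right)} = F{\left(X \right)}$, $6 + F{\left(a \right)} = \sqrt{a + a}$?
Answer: $\frac{97142}{2183} - \frac{2 \sqrt{137}}{2183} \approx 44.489$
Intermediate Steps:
$F{\left(a \right)} = -6 + \sqrt{2} \sqrt{a}$ ($F{\left(a \right)} = -6 + \sqrt{a + a} = -6 + \sqrt{2 a} = -6 + \sqrt{2} \sqrt{a}$)
$n{\left(X,E \right)} = -6 + \sqrt{2} \sqrt{X}$
$j{\left(t,T \right)} = \frac{89}{2}$ ($j{\left(t,T \right)} = \left(- \frac{1}{2}\right) \left(-89\right) = \frac{89}{2}$)
$N{\left(S \right)} = \frac{1}{-6 + 4 \sqrt{- S}}$ ($N{\left(S \right)} = \frac{1}{-6 + \sqrt{2} \sqrt{- 4 \left(S + S\right)}} = \frac{1}{-6 + \sqrt{2} \sqrt{- 4 \cdot 2 S}} = \frac{1}{-6 + \sqrt{2} \sqrt{- 8 S}} = \frac{1}{-6 + \sqrt{2} \cdot 2 \sqrt{2} \sqrt{- S}} = \frac{1}{-6 + 4 \sqrt{- S}}$)
$j{\left(619,\frac{33 - 60}{-334 + 75} \right)} - N{\left(-548 \right)} = \frac{89}{2} - \frac{1}{2 \left(-3 + 2 \sqrt{\left(-1\right) \left(-548\right)}\right)} = \frac{89}{2} - \frac{1}{2 \left(-3 + 2 \sqrt{548}\right)} = \frac{89}{2} - \frac{1}{2 \left(-3 + 2 \cdot 2 \sqrt{137}\right)} = \frac{89}{2} - \frac{1}{2 \left(-3 + 4 \sqrt{137}\right)}$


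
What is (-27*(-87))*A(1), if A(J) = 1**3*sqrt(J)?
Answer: 2349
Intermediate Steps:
A(J) = sqrt(J) (A(J) = 1*sqrt(J) = sqrt(J))
(-27*(-87))*A(1) = (-27*(-87))*sqrt(1) = 2349*1 = 2349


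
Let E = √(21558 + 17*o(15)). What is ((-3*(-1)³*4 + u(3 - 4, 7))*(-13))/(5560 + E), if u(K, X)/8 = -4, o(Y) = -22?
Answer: 45175/965388 - 65*√331/965388 ≈ 0.045570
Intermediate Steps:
u(K, X) = -32 (u(K, X) = 8*(-4) = -32)
E = 8*√331 (E = √(21558 + 17*(-22)) = √(21558 - 374) = √21184 = 8*√331 ≈ 145.55)
((-3*(-1)³*4 + u(3 - 4, 7))*(-13))/(5560 + E) = ((-3*(-1)³*4 - 32)*(-13))/(5560 + 8*√331) = ((-3*(-1)*4 - 32)*(-13))/(5560 + 8*√331) = ((3*4 - 32)*(-13))/(5560 + 8*√331) = ((12 - 32)*(-13))/(5560 + 8*√331) = (-20*(-13))/(5560 + 8*√331) = 260/(5560 + 8*√331)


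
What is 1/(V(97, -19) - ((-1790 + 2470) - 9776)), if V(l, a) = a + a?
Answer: 1/9058 ≈ 0.00011040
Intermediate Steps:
V(l, a) = 2*a
1/(V(97, -19) - ((-1790 + 2470) - 9776)) = 1/(2*(-19) - ((-1790 + 2470) - 9776)) = 1/(-38 - (680 - 9776)) = 1/(-38 - 1*(-9096)) = 1/(-38 + 9096) = 1/9058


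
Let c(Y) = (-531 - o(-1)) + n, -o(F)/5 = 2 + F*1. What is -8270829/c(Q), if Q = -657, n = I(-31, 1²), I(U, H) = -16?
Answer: 8270829/542 ≈ 15260.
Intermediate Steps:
o(F) = -10 - 5*F (o(F) = -5*(2 + F*1) = -5*(2 + F) = -10 - 5*F)
n = -16
c(Y) = -542 (c(Y) = (-531 - (-10 - 5*(-1))) - 16 = (-531 - (-10 + 5)) - 16 = (-531 - 1*(-5)) - 16 = (-531 + 5) - 16 = -526 - 16 = -542)
-8270829/c(Q) = -8270829/(-542) = -8270829*(-1/542) = 8270829/542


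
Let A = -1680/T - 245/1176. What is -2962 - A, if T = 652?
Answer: -11576449/3912 ≈ -2959.2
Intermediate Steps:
A = -10895/3912 (A = -1680/652 - 245/1176 = -1680*1/652 - 245*1/1176 = -420/163 - 5/24 = -10895/3912 ≈ -2.7850)
-2962 - A = -2962 - 1*(-10895/3912) = -2962 + 10895/3912 = -11576449/3912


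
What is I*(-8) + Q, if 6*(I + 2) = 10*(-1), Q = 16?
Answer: 136/3 ≈ 45.333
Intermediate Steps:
I = -11/3 (I = -2 + (10*(-1))/6 = -2 + (⅙)*(-10) = -2 - 5/3 = -11/3 ≈ -3.6667)
I*(-8) + Q = -11/3*(-8) + 16 = 88/3 + 16 = 136/3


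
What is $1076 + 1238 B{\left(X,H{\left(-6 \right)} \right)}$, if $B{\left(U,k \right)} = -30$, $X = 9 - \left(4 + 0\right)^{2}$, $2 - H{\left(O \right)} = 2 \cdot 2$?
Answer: $-36064$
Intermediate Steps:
$H{\left(O \right)} = -2$ ($H{\left(O \right)} = 2 - 2 \cdot 2 = 2 - 4 = -2$)
$X = -7$ ($X = 9 - 4^{2} = 9 - 16 = -7$)
$1076 + 1238 B{\left(X,H{\left(-6 \right)} \right)} = 1076 + 1238 \left(-30\right) = 1076 - 37140 = -36064$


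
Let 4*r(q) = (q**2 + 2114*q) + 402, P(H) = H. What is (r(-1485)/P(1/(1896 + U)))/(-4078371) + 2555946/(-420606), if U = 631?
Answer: 17604949634873/127065726876 ≈ 138.55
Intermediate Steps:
r(q) = 201/2 + q**2/4 + 1057*q/2 (r(q) = ((q**2 + 2114*q) + 402)/4 = (402 + q**2 + 2114*q)/4 = 201/2 + q**2/4 + 1057*q/2)
(r(-1485)/P(1/(1896 + U)))/(-4078371) + 2555946/(-420606) = ((201/2 + (1/4)*(-1485)**2 + (1057/2)*(-1485))/(1/(1896 + 631)))/(-4078371) + 2555946/(-420606) = ((201/2 + (1/4)*2205225 - 1569645/2)/(1/2527))*(-1/4078371) + 2555946*(-1/420606) = ((201/2 + 2205225/4 - 1569645/2)/(1/2527))*(-1/4078371) - 141997/23367 = -933663/4*2527*(-1/4078371) - 141997/23367 = -2359366401/4*(-1/4078371) - 141997/23367 = 786455467/5437828 - 141997/23367 = 17604949634873/127065726876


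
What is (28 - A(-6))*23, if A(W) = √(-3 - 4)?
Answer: 644 - 23*I*√7 ≈ 644.0 - 60.852*I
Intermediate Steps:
A(W) = I*√7 (A(W) = √(-7) = I*√7)
(28 - A(-6))*23 = (28 - I*√7)*23 = 644 - 23*I*√7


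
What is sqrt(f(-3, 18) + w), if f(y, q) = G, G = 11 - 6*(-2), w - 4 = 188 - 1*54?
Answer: sqrt(161) ≈ 12.689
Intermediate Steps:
w = 138 (w = 4 + (188 - 1*54) = 4 + (188 - 54) = 4 + 134 = 138)
G = 23 (G = 11 - 1*(-12) = 11 + 12 = 23)
f(y, q) = 23
sqrt(f(-3, 18) + w) = sqrt(23 + 138) = sqrt(161)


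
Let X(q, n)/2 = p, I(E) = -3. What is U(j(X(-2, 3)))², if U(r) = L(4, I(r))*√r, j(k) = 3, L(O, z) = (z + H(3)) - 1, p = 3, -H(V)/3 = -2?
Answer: 12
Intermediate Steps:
H(V) = 6 (H(V) = -3*(-2) = 6)
X(q, n) = 6 (X(q, n) = 2*3 = 6)
L(O, z) = 5 + z (L(O, z) = (z + 6) - 1 = (6 + z) - 1 = 5 + z)
U(r) = 2*√r (U(r) = (5 - 3)*√r = 2*√r)
U(j(X(-2, 3)))² = (2*√3)² = 12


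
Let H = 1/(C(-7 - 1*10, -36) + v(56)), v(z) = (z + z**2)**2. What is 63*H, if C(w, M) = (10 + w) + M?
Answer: 63/10188821 ≈ 6.1832e-6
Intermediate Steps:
C(w, M) = 10 + M + w
H = 1/10188821 (H = 1/((10 - 36 + (-7 - 1*10)) + 56**2*(1 + 56)**2) = 1/((10 - 36 + (-7 - 10)) + 3136*57**2) = 1/((10 - 36 - 17) + 3136*3249) = 1/(-43 + 10188864) = 1/10188821 ≈ 9.8147e-8)
63*H = 63*(1/10188821) = 63/10188821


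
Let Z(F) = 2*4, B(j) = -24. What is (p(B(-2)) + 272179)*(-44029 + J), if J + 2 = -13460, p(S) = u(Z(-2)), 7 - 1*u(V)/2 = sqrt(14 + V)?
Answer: -15648647763 + 114982*sqrt(22) ≈ -1.5648e+10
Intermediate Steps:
Z(F) = 8
u(V) = 14 - 2*sqrt(14 + V)
p(S) = 14 - 2*sqrt(22) (p(S) = 14 - 2*sqrt(14 + 8) = 14 - 2*sqrt(22))
J = -13462 (J = -2 - 13460 = -13462)
(p(B(-2)) + 272179)*(-44029 + J) = ((14 - 2*sqrt(22)) + 272179)*(-44029 - 13462) = (272193 - 2*sqrt(22))*(-57491) = -15648647763 + 114982*sqrt(22)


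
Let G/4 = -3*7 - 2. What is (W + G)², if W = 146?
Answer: 2916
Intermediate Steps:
G = -92 (G = 4*(-3*7 - 2) = 4*(-21 - 2) = 4*(-23) = -92)
(W + G)² = (146 - 92)² = 54² = 2916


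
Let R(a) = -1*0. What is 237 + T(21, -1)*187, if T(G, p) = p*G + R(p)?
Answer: -3690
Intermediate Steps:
R(a) = 0
T(G, p) = G*p (T(G, p) = p*G + 0 = G*p + 0 = G*p)
237 + T(21, -1)*187 = 237 + (21*(-1))*187 = 237 - 21*187 = 237 - 3927 = -3690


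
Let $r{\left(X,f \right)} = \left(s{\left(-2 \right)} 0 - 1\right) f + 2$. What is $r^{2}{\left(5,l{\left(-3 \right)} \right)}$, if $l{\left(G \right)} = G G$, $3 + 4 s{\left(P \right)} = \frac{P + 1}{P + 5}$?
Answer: $49$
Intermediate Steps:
$s{\left(P \right)} = - \frac{3}{4} + \frac{1 + P}{4 \left(5 + P\right)}$ ($s{\left(P \right)} = - \frac{3}{4} + \frac{\left(P + 1\right) \frac{1}{P + 5}}{4} = - \frac{3}{4} + \frac{\left(1 + P\right) \frac{1}{5 + P}}{4} = - \frac{3}{4} + \frac{\frac{1}{5 + P} \left(1 + P\right)}{4} = - \frac{3}{4} + \frac{1 + P}{4 \left(5 + P\right)}$)
$l{\left(G \right)} = G^{2}$
$r{\left(X,f \right)} = 2 - f$ ($r{\left(X,f \right)} = \left(\frac{-7 - -2}{2 \left(5 - 2\right)} 0 - 1\right) f + 2 = \left(\frac{-7 + 2}{2 \cdot 3} \cdot 0 - 1\right) f + 2 = \left(\frac{1}{2} \cdot \frac{1}{3} \left(-5\right) 0 - 1\right) f + 2 = \left(\left(- \frac{5}{6}\right) 0 - 1\right) f + 2 = \left(0 - 1\right) f + 2 = - f + 2 = 2 - f$)
$r^{2}{\left(5,l{\left(-3 \right)} \right)} = \left(2 - \left(-3\right)^{2}\right)^{2} = \left(2 - 9\right)^{2} = \left(-7\right)^{2} = 49$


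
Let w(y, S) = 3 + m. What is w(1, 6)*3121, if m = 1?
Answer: 12484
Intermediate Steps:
w(y, S) = 4 (w(y, S) = 3 + 1 = 4)
w(1, 6)*3121 = 4*3121 = 12484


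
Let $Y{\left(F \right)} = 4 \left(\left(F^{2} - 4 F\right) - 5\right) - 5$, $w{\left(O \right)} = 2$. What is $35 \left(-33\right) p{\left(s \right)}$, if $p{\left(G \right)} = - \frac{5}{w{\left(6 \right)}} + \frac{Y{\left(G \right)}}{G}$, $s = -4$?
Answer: $\frac{130515}{4} \approx 32629.0$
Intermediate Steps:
$Y{\left(F \right)} = -25 - 16 F + 4 F^{2}$ ($Y{\left(F \right)} = 4 \left(-5 + F^{2} - 4 F\right) - 5 = \left(-20 - 16 F + 4 F^{2}\right) - 5 = -25 - 16 F + 4 F^{2}$)
$p{\left(G \right)} = - \frac{5}{2} + \frac{-25 - 16 G + 4 G^{2}}{G}$
$35 \left(-33\right) p{\left(s \right)} = 35 \left(-33\right) \left(- \frac{37}{2} - \frac{25}{-4} + 4 \left(-4\right)\right) = - 1155 \left(- \frac{37}{2} - - \frac{25}{4} - 16\right) = - 1155 \left(- \frac{37}{2} + \frac{25}{4} - 16\right) = \left(-1155\right) \left(- \frac{113}{4}\right) = \frac{130515}{4}$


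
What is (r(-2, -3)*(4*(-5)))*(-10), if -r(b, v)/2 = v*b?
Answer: -2400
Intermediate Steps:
r(b, v) = -2*b*v (r(b, v) = -2*v*b = -2*b*v)
(r(-2, -3)*(4*(-5)))*(-10) = ((-2*(-2)*(-3))*(4*(-5)))*(-10) = -12*(-20)*(-10) = 240*(-10) = -2400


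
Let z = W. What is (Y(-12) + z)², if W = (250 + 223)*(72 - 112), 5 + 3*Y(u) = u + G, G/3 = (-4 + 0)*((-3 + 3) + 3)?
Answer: 3227716969/9 ≈ 3.5864e+8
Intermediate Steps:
G = -36 (G = 3*((-4 + 0)*((-3 + 3) + 3)) = 3*(-4*(0 + 3)) = 3*(-4*3) = 3*(-12) = -36)
Y(u) = -41/3 + u/3 (Y(u) = -5/3 + (u - 36)/3 = -5/3 + (-36 + u)/3 = -5/3 + (-12 + u/3) = -41/3 + u/3)
W = -18920 (W = 473*(-40) = -18920)
z = -18920
(Y(-12) + z)² = ((-41/3 + (⅓)*(-12)) - 18920)² = ((-41/3 - 4) - 18920)² = (-53/3 - 18920)² = (-56813/3)² = 3227716969/9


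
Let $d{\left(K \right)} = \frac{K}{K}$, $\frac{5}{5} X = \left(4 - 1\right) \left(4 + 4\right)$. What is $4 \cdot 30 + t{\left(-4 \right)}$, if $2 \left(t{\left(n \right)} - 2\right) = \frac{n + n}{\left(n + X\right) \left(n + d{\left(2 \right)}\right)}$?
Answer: $\frac{1831}{15} \approx 122.07$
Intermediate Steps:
$X = 24$ ($X = \left(4 - 1\right) \left(4 + 4\right) = 3 \cdot 8 = 24$)
$d{\left(K \right)} = 1$
$t{\left(n \right)} = 2 + \frac{n}{\left(1 + n\right) \left(24 + n\right)}$ ($t{\left(n \right)} = 2 + \frac{\left(n + n\right) \frac{1}{\left(n + 24\right) \left(n + 1\right)}}{2} = 2 + \frac{2 n \frac{1}{\left(24 + n\right) \left(1 + n\right)}}{2} = 2 + \frac{2 n \frac{1}{\left(1 + n\right) \left(24 + n\right)}}{2} = 2 + \frac{2 n \frac{1}{1 + n} \frac{1}{24 + n}}{2} = 2 + \frac{n}{\left(1 + n\right) \left(24 + n\right)}$)
$4 \cdot 30 + t{\left(-4 \right)} = 4 \cdot 30 + \frac{48 + 2 \left(-4\right)^{2} + 51 \left(-4\right)}{24 + \left(-4\right)^{2} + 25 \left(-4\right)} = 120 + \frac{48 + 2 \cdot 16 - 204}{24 + 16 - 100} = 120 + \frac{48 + 32 - 204}{-60} = 120 - - \frac{31}{15} = 120 + \frac{31}{15} = \frac{1831}{15}$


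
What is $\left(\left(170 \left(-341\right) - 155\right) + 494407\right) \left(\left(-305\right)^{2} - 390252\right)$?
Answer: $-129674790014$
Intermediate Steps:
$\left(\left(170 \left(-341\right) - 155\right) + 494407\right) \left(\left(-305\right)^{2} - 390252\right) = \left(\left(-57970 - 155\right) + 494407\right) \left(93025 - 390252\right) = \left(-58125 + 494407\right) \left(-297227\right) = 436282 \left(-297227\right) = -129674790014$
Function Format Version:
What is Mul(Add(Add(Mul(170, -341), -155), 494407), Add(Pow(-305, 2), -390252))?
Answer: -129674790014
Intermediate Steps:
Mul(Add(Add(Mul(170, -341), -155), 494407), Add(Pow(-305, 2), -390252)) = Mul(Add(Add(-57970, -155), 494407), Add(93025, -390252)) = Mul(Add(-58125, 494407), -297227) = Mul(436282, -297227) = -129674790014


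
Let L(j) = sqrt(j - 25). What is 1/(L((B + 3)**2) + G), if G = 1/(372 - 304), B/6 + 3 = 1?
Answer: -68/258943 + 9248*sqrt(14)/258943 ≈ 0.13337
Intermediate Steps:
B = -12 (B = -18 + 6*1 = -18 + 6 = -12)
L(j) = sqrt(-25 + j)
G = 1/68 ≈ 0.014706
1/(L((B + 3)**2) + G) = 1/(sqrt(-25 + (-12 + 3)**2) + 1/68) = 1/(sqrt(-25 + (-9)**2) + 1/68) = 1/(sqrt(-25 + 81) + 1/68) = 1/(sqrt(56) + 1/68) = 1/(2*sqrt(14) + 1/68) = 1/(1/68 + 2*sqrt(14))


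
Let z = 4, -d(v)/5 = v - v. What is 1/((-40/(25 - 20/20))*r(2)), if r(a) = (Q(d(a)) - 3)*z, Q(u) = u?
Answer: 1/20 ≈ 0.050000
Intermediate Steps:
d(v) = 0 (d(v) = -5*(v - v) = -5*0 = 0)
r(a) = -12 (r(a) = (0 - 3)*4 = -3*4 = -12)
1/((-40/(25 - 20/20))*r(2)) = 1/((-40/(25 - 20/20))*(-12)) = 1/((-40/(25 - 20*1/20))*(-12)) = 1/((-40/(25 - 1))*(-12)) = 1/((-40/24)*(-12)) = 1/(((1/24)*(-40))*(-12)) = 1/(-5/3*(-12)) = 1/20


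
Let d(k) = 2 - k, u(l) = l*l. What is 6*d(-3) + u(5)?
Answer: 55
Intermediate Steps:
u(l) = l²
6*d(-3) + u(5) = 6*(2 - 1*(-3)) + 5² = 6*(2 + 3) + 25 = 6*5 + 25 = 30 + 25 = 55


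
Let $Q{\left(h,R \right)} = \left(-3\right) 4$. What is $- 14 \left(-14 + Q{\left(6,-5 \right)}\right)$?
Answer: $364$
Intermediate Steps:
$Q{\left(h,R \right)} = -12$
$- 14 \left(-14 + Q{\left(6,-5 \right)}\right) = - 14 \left(-14 - 12\right) = \left(-14\right) \left(-26\right) = 364$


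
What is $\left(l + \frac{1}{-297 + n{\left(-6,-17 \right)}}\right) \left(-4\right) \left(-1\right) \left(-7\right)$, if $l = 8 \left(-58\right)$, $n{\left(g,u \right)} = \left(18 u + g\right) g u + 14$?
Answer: $\frac{417134172}{32107} \approx 12992.0$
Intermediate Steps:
$n{\left(g,u \right)} = 14 + g u \left(g + 18 u\right)$ ($n{\left(g,u \right)} = \left(g + 18 u\right) g u + 14 = g \left(g + 18 u\right) u + 14 = g u \left(g + 18 u\right) + 14 = 14 + g u \left(g + 18 u\right)$)
$l = -464$
$\left(l + \frac{1}{-297 + n{\left(-6,-17 \right)}}\right) \left(-4\right) \left(-1\right) \left(-7\right) = \left(-464 + \frac{1}{-297 + \left(14 - 17 \left(-6\right)^{2} + 18 \left(-6\right) \left(-17\right)^{2}\right)}\right) \left(-4\right) \left(-1\right) \left(-7\right) = \left(-464 + \frac{1}{-297 + \left(14 - 612 + 18 \left(-6\right) 289\right)}\right) 4 \left(-7\right) = \left(-464 + \frac{1}{-297 - 31810}\right) \left(-28\right) = \left(-464 + \frac{1}{-32107}\right) \left(-28\right) = \left(-464 - \frac{1}{32107}\right) \left(-28\right) = \left(- \frac{14897649}{32107}\right) \left(-28\right) = \frac{417134172}{32107}$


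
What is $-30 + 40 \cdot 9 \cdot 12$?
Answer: $4290$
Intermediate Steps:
$-30 + 40 \cdot 9 \cdot 12 = -30 + 40 \cdot 108 = -30 + 4320 = 4290$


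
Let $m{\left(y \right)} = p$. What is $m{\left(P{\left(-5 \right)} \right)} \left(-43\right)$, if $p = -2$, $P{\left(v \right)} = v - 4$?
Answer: $86$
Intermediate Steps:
$P{\left(v \right)} = -4 + v$
$m{\left(y \right)} = -2$
$m{\left(P{\left(-5 \right)} \right)} \left(-43\right) = \left(-2\right) \left(-43\right) = 86$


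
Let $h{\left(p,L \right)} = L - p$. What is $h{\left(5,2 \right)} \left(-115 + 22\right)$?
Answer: $279$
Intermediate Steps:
$h{\left(5,2 \right)} \left(-115 + 22\right) = \left(2 - 5\right) \left(-115 + 22\right) = \left(2 - 5\right) \left(-93\right) = \left(-3\right) \left(-93\right) = 279$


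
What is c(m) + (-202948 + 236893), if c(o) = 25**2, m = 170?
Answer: 34570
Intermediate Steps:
c(o) = 625
c(m) + (-202948 + 236893) = 625 + (-202948 + 236893) = 625 + 33945 = 34570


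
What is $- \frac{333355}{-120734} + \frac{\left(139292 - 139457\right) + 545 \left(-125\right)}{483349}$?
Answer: $\frac{152881881035}{58356658166} \approx 2.6198$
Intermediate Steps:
$- \frac{333355}{-120734} + \frac{\left(139292 - 139457\right) + 545 \left(-125\right)}{483349} = \left(-333355\right) \left(- \frac{1}{120734}\right) + \left(-165 - 68125\right) \frac{1}{483349} = \frac{333355}{120734} - \frac{68290}{483349} = \frac{152881881035}{58356658166}$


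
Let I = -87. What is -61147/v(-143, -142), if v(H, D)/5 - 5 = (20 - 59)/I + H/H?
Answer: -1773263/935 ≈ -1896.5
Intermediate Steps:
v(H, D) = 935/29 (v(H, D) = 25 + 5*((20 - 59)/(-87) + H/H) = 25 + 5*(-39*(-1/87) + 1) = 25 + 5*(13/29 + 1) = 25 + 5*(42/29) = 25 + 210/29 = 935/29)
-61147/v(-143, -142) = -61147/935/29 = -61147*29/935 = -1773263/935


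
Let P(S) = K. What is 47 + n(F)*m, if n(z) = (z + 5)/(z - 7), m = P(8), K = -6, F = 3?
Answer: 59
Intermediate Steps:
P(S) = -6
m = -6
n(z) = (5 + z)/(-7 + z)
47 + n(F)*m = 47 + ((5 + 3)/(-7 + 3))*(-6) = 47 + (8/(-4))*(-6) = 47 - ¼*8*(-6) = 47 - 2*(-6) = 47 + 12 = 59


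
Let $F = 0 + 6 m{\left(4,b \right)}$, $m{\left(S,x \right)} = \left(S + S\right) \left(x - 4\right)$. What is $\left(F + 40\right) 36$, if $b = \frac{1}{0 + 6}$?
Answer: $-5184$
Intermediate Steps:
$b = \frac{1}{6} \approx 0.16667$
$m{\left(S,x \right)} = 2 S \left(-4 + x\right)$
$F = -184$ ($F = 0 + 6 \cdot 2 \cdot 4 \left(-4 + \frac{1}{6}\right) = 0 + 6 \cdot 2 \cdot 4 \left(- \frac{23}{6}\right) = 0 + 6 \left(- \frac{92}{3}\right) = 0 - 184 = -184$)
$\left(F + 40\right) 36 = \left(-184 + 40\right) 36 = \left(-144\right) 36 = -5184$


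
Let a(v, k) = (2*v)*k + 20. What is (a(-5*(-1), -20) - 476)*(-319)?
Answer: 209264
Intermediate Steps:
a(v, k) = 20 + 2*k*v (a(v, k) = 2*k*v + 20 = 20 + 2*k*v)
(a(-5*(-1), -20) - 476)*(-319) = ((20 + 2*(-20)*(-5*(-1))) - 476)*(-319) = ((20 + 2*(-20)*5) - 476)*(-319) = ((20 - 200) - 476)*(-319) = (-180 - 476)*(-319) = -656*(-319) = 209264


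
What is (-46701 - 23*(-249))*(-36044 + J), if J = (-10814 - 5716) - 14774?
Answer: 2759516952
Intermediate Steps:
J = -31304 (J = -16530 - 14774 = -31304)
(-46701 - 23*(-249))*(-36044 + J) = (-46701 - 23*(-249))*(-36044 - 31304) = (-46701 + 5727)*(-67348) = -40974*(-67348) = 2759516952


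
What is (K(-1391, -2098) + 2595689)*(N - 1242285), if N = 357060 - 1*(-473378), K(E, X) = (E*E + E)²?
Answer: -1539643131340172283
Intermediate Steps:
K(E, X) = (E + E²)² (K(E, X) = (E² + E)² = (E + E²)²)
N = 830438 (N = 357060 + 473378 = 830438)
(K(-1391, -2098) + 2595689)*(N - 1242285) = ((-1391)²*(1 - 1391)² + 2595689)*(830438 - 1242285) = (1934881*(-1390)² + 2595689)*(-411847) = (1934881*1932100 + 2595689)*(-411847) = (3738383580100 + 2595689)*(-411847) = 3738386175789*(-411847) = -1539643131340172283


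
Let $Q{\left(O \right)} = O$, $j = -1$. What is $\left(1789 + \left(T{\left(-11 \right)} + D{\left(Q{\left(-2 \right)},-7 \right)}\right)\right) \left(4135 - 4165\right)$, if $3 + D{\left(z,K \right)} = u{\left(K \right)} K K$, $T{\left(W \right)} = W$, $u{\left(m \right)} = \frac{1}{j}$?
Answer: $-51780$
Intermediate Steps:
$u{\left(m \right)} = -1$ ($u{\left(m \right)} = \frac{1}{-1} = -1$)
$D{\left(z,K \right)} = -3 - K^{2}$ ($D{\left(z,K \right)} = -3 + - K K = -3 - K^{2}$)
$\left(1789 + \left(T{\left(-11 \right)} + D{\left(Q{\left(-2 \right)},-7 \right)}\right)\right) \left(4135 - 4165\right) = \left(1789 - 63\right) \left(4135 - 4165\right) = \left(1789 - 63\right) \left(-30\right) = 1726 \left(-30\right) = -51780$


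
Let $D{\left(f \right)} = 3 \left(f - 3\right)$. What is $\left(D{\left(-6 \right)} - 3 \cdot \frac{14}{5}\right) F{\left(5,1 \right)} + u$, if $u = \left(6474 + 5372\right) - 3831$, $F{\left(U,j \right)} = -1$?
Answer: $\frac{40252}{5} \approx 8050.4$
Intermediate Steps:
$D{\left(f \right)} = -9 + 3 f$ ($D{\left(f \right)} = 3 \left(-3 + f\right) = -9 + 3 f$)
$u = 8015$ ($u = 11846 - 3831 = 8015$)
$\left(D{\left(-6 \right)} - 3 \cdot \frac{14}{5}\right) F{\left(5,1 \right)} + u = \left(\left(-9 + 3 \left(-6\right)\right) - 3 \cdot \frac{14}{5}\right) \left(-1\right) + 8015 = \left(\left(-9 - 18\right) - 3 \cdot 14 \cdot \frac{1}{5}\right) \left(-1\right) + 8015 = \left(-27 - \frac{42}{5}\right) \left(-1\right) + 8015 = \left(- \frac{177}{5}\right) \left(-1\right) + 8015 = \frac{177}{5} + 8015 = \frac{40252}{5}$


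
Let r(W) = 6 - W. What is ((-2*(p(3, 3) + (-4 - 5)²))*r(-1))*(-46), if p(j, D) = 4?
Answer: 54740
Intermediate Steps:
((-2*(p(3, 3) + (-4 - 5)²))*r(-1))*(-46) = ((-2*(4 + (-4 - 5)²))*(6 - 1*(-1)))*(-46) = ((-2*(4 + (-9)²))*(6 + 1))*(-46) = (-2*(4 + 81)*7)*(-46) = (-2*85*7)*(-46) = -170*7*(-46) = -1190*(-46) = 54740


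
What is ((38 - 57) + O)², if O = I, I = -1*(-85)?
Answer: 4356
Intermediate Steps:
I = 85
O = 85
((38 - 57) + O)² = ((38 - 57) + 85)² = (-19 + 85)² = 66² = 4356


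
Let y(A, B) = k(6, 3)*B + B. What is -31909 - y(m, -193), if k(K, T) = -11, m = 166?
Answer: -33839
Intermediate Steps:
y(A, B) = -10*B (y(A, B) = -11*B + B = -10*B)
-31909 - y(m, -193) = -31909 - (-10)*(-193) = -31909 - 1*1930 = -31909 - 1930 = -33839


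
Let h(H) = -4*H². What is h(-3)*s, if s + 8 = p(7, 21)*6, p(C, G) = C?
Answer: -1224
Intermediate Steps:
s = 34 (s = -8 + 7*6 = -8 + 42 = 34)
h(-3)*s = -4*(-3)²*34 = -4*9*34 = -36*34 = -1224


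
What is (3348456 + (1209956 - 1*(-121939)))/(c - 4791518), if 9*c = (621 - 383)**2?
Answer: -42123159/43067018 ≈ -0.97808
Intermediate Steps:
c = 56644/9 (c = (621 - 383)**2/9 = (1/9)*238**2 = (1/9)*56644 = 56644/9 ≈ 6293.8)
(3348456 + (1209956 - 1*(-121939)))/(c - 4791518) = (3348456 + (1209956 - 1*(-121939)))/(56644/9 - 4791518) = (3348456 + (1209956 + 121939))/(-43067018/9) = (3348456 + 1331895)*(-9/43067018) = 4680351*(-9/43067018) = -42123159/43067018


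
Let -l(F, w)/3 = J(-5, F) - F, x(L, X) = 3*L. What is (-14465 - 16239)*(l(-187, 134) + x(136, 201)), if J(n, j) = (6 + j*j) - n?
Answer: 3226775472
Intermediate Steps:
J(n, j) = 6 + j² - n (J(n, j) = (6 + j²) - n = 6 + j² - n)
l(F, w) = -33 - 3*F² + 3*F (l(F, w) = -3*((6 + F² - 1*(-5)) - F) = -3*((6 + F² + 5) - F) = -3*((11 + F²) - F) = -3*(11 + F² - F) = -33 - 3*F² + 3*F)
(-14465 - 16239)*(l(-187, 134) + x(136, 201)) = (-14465 - 16239)*((-33 - 3*(-187)² + 3*(-187)) + 3*136) = -30704*((-33 - 3*34969 - 561) + 408) = -30704*((-33 - 104907 - 561) + 408) = -30704*(-105501 + 408) = -30704*(-105093) = 3226775472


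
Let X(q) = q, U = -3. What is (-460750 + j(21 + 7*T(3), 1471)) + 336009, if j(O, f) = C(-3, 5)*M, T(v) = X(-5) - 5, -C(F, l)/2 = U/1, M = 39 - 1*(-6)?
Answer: -124471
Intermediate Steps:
M = 45 (M = 39 + 6 = 45)
C(F, l) = 6 (C(F, l) = -(-6)/1 = -(-6) = -2*(-3) = 6)
T(v) = -10 (T(v) = -5 - 5 = -10)
j(O, f) = 270 (j(O, f) = 6*45 = 270)
(-460750 + j(21 + 7*T(3), 1471)) + 336009 = (-460750 + 270) + 336009 = -460480 + 336009 = -124471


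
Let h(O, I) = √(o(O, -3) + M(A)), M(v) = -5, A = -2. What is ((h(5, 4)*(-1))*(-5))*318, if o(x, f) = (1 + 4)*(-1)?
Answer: 1590*I*√10 ≈ 5028.0*I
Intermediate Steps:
o(x, f) = -5 (o(x, f) = 5*(-1) = -5)
h(O, I) = I*√10 (h(O, I) = √(-5 - 5) = √(-10) = I*√10)
((h(5, 4)*(-1))*(-5))*318 = (((I*√10)*(-1))*(-5))*318 = (-I*√10*(-5))*318 = (5*I*√10)*318 = 1590*I*√10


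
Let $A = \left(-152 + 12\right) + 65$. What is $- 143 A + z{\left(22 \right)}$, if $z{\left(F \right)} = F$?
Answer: $10747$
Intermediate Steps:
$A = -75$ ($A = -140 + 65 = -75$)
$- 143 A + z{\left(22 \right)} = \left(-143\right) \left(-75\right) + 22 = 10725 + 22 = 10747$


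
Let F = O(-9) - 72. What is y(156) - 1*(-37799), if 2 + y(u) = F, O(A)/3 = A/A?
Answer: 37728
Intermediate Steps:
O(A) = 3 (O(A) = 3*(A/A) = 3*1 = 3)
F = -69 (F = 3 - 72 = -69)
y(u) = -71 (y(u) = -2 - 69 = -71)
y(156) - 1*(-37799) = -71 - 1*(-37799) = -71 + 37799 = 37728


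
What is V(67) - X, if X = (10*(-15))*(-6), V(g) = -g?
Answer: -967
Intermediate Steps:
X = 900 (X = -150*(-6) = 900)
V(67) - X = -1*67 - 1*900 = -67 - 900 = -967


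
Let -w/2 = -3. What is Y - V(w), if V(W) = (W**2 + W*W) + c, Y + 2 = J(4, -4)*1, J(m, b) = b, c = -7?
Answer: -71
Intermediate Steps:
w = 6 (w = -2*(-3) = 6)
Y = -6 (Y = -2 - 4*1 = -2 - 4 = -6)
V(W) = -7 + 2*W**2 (V(W) = (W**2 + W*W) - 7 = (W**2 + W**2) - 7 = 2*W**2 - 7 = -7 + 2*W**2)
Y - V(w) = -6 - (-7 + 2*6**2) = -6 - (-7 + 2*36) = -6 - (-7 + 72) = -6 - 1*65 = -6 - 65 = -71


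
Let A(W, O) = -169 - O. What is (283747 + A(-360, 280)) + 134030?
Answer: 417328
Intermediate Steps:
(283747 + A(-360, 280)) + 134030 = (283747 + (-169 - 1*280)) + 134030 = (283747 + (-169 - 280)) + 134030 = (283747 - 449) + 134030 = 283298 + 134030 = 417328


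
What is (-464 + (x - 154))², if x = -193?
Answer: 657721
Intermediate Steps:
(-464 + (x - 154))² = (-464 + (-193 - 154))² = (-464 - 347)² = (-811)² = 657721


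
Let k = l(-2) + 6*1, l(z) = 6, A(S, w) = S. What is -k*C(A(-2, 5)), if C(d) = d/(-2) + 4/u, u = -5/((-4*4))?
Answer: -828/5 ≈ -165.60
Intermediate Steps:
u = 5/16 (u = -5/(-16) = -5*(-1/16) = 5/16 ≈ 0.31250)
C(d) = 64/5 - d/2 (C(d) = d/(-2) + 4/(5/16) = d*(-1/2) + 4*(16/5) = -d/2 + 64/5 = 64/5 - d/2)
k = 12 (k = 6 + 6*1 = 6 + 6 = 12)
-k*C(A(-2, 5)) = -12*(64/5 - 1/2*(-2)) = -12*(64/5 + 1) = -12*69/5 = -1*828/5 = -828/5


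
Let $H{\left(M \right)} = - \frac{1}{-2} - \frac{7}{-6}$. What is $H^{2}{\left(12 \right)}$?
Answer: $\frac{25}{9} \approx 2.7778$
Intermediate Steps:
$H{\left(M \right)} = \frac{5}{3}$ ($H{\left(M \right)} = \left(-1\right) \left(- \frac{1}{2}\right) - - \frac{7}{6} = \frac{1}{2} + \frac{7}{6} = \frac{5}{3}$)
$H^{2}{\left(12 \right)} = \left(\frac{5}{3}\right)^{2} = \frac{25}{9}$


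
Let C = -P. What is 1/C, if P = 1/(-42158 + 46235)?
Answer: -4077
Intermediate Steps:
P = 1/4077 ≈ 0.00024528
C = -1/4077 (C = -1*1/4077 = -1/4077 ≈ -0.00024528)
1/C = 1/(-1/4077) = -4077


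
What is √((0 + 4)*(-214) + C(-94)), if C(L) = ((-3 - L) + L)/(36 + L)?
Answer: I*√2879410/58 ≈ 29.257*I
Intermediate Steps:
C(L) = -3/(36 + L)
√((0 + 4)*(-214) + C(-94)) = √((0 + 4)*(-214) - 3/(36 - 94)) = √(4*(-214) - 3/(-58)) = √(-856 - 3*(-1/58)) = √(-856 + 3/58) = √(-49645/58) = I*√2879410/58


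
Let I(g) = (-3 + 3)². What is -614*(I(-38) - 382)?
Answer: 234548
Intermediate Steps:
I(g) = 0 (I(g) = 0² = 0)
-614*(I(-38) - 382) = -614*(0 - 382) = -614*(-382) = 234548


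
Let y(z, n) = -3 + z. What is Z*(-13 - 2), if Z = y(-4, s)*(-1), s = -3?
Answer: -105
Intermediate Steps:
Z = 7 (Z = (-3 - 4)*(-1) = -7*(-1) = 7)
Z*(-13 - 2) = 7*(-13 - 2) = 7*(-15) = -105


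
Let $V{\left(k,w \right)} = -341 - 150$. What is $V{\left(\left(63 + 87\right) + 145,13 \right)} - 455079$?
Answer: $-455570$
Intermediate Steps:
$V{\left(k,w \right)} = -491$
$V{\left(\left(63 + 87\right) + 145,13 \right)} - 455079 = -491 - 455079 = -455570$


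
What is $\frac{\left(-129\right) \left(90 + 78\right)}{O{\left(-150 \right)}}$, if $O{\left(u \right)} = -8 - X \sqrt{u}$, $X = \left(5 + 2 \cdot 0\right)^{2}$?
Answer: $\frac{12384}{6701} - \frac{193500 i \sqrt{6}}{6701} \approx 1.8481 - 70.732 i$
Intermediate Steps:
$X = 25$ ($X = \left(5 + 0\right)^{2} = 5^{2} = 25$)
$O{\left(u \right)} = -8 - 25 \sqrt{u}$
$\frac{\left(-129\right) \left(90 + 78\right)}{O{\left(-150 \right)}} = \frac{\left(-129\right) \left(90 + 78\right)}{-8 - 25 \sqrt{-150}} = \frac{\left(-129\right) 168}{-8 - 25 \cdot 5 i \sqrt{6}} = - \frac{21672}{-8 - 125 i \sqrt{6}}$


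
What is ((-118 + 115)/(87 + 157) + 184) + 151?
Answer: 81737/244 ≈ 334.99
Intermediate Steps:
((-118 + 115)/(87 + 157) + 184) + 151 = (-3/244 + 184) + 151 = 44893/244 + 151 = 81737/244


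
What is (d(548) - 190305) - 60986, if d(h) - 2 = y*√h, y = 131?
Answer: -251289 + 262*√137 ≈ -2.4822e+5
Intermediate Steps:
d(h) = 2 + 131*√h
(d(548) - 190305) - 60986 = ((2 + 131*√548) - 190305) - 60986 = ((2 + 131*(2*√137)) - 190305) - 60986 = ((2 + 262*√137) - 190305) - 60986 = (-190303 + 262*√137) - 60986 = -251289 + 262*√137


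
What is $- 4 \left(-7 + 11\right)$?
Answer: $-16$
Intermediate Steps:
$- 4 \left(-7 + 11\right) = \left(-4\right) 4 = -16$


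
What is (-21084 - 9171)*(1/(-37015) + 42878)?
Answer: -9603718601619/7403 ≈ -1.2973e+9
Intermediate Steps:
(-21084 - 9171)*(1/(-37015) + 42878) = -30255*(-1/37015 + 42878) = -30255*1587129169/37015 = -9603718601619/7403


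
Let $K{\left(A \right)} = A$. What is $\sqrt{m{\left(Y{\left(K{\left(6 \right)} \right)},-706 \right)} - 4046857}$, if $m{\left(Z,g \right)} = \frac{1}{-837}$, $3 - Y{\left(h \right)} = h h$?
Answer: $\frac{i \sqrt{315011395830}}{279} \approx 2011.7 i$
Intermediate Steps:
$Y{\left(h \right)} = 3 - h^{2}$ ($Y{\left(h \right)} = 3 - h h = 3 - h^{2}$)
$m{\left(Z,g \right)} = - \frac{1}{837}$
$\sqrt{m{\left(Y{\left(K{\left(6 \right)} \right)},-706 \right)} - 4046857} = \sqrt{- \frac{1}{837} - 4046857} = \sqrt{- \frac{3387219310}{837}} = \frac{i \sqrt{315011395830}}{279}$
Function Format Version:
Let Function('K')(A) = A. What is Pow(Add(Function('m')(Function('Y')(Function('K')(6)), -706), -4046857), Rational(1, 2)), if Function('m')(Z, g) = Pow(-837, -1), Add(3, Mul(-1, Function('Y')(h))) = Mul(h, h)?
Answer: Mul(Rational(1, 279), I, Pow(315011395830, Rational(1, 2))) ≈ Mul(2011.7, I)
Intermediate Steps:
Function('Y')(h) = Add(3, Mul(-1, Pow(h, 2))) (Function('Y')(h) = Add(3, Mul(-1, Mul(h, h))) = Add(3, Mul(-1, Pow(h, 2))))
Function('m')(Z, g) = Rational(-1, 837)
Pow(Add(Function('m')(Function('Y')(Function('K')(6)), -706), -4046857), Rational(1, 2)) = Pow(Add(Rational(-1, 837), -4046857), Rational(1, 2)) = Pow(Rational(-3387219310, 837), Rational(1, 2)) = Mul(Rational(1, 279), I, Pow(315011395830, Rational(1, 2)))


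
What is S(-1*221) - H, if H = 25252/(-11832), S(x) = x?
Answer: -647405/2958 ≈ -218.87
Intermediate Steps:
H = -6313/2958 (H = 25252*(-1/11832) = -6313/2958 ≈ -2.1342)
S(-1*221) - H = -1*221 - 1*(-6313/2958) = -221 + 6313/2958 = -647405/2958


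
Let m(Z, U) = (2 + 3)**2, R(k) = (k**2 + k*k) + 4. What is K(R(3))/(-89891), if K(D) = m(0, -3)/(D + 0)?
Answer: -25/1977602 ≈ -1.2642e-5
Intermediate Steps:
R(k) = 4 + 2*k**2 (R(k) = (k**2 + k**2) + 4 = 2*k**2 + 4 = 4 + 2*k**2)
m(Z, U) = 25 (m(Z, U) = 5**2 = 25)
K(D) = 25/D (K(D) = 25/(D + 0) = 25/D)
K(R(3))/(-89891) = (25/(4 + 2*3**2))/(-89891) = (25/(4 + 2*9))*(-1/89891) = (25/(4 + 18))*(-1/89891) = (25/22)*(-1/89891) = -25/1977602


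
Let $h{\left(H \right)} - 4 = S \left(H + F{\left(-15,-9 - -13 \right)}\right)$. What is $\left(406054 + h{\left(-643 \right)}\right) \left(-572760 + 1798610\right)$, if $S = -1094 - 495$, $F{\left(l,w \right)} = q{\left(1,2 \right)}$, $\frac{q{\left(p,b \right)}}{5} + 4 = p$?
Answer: $1779468377000$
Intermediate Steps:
$q{\left(p,b \right)} = -20 + 5 p$
$F{\left(l,w \right)} = -15$ ($F{\left(l,w \right)} = -20 + 5 \cdot 1 = -20 + 5 = -15$)
$S = -1589$ ($S = -1094 - 495 = -1589$)
$h{\left(H \right)} = 23839 - 1589 H$ ($h{\left(H \right)} = 4 - 1589 \left(H - 15\right) = 4 - 1589 \left(-15 + H\right) = 4 - \left(-23835 + 1589 H\right) = 23839 - 1589 H$)
$\left(406054 + h{\left(-643 \right)}\right) \left(-572760 + 1798610\right) = \left(406054 + \left(23839 - -1021727\right)\right) \left(-572760 + 1798610\right) = \left(406054 + \left(23839 + 1021727\right)\right) 1225850 = \left(406054 + 1045566\right) 1225850 = 1451620 \cdot 1225850 = 1779468377000$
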